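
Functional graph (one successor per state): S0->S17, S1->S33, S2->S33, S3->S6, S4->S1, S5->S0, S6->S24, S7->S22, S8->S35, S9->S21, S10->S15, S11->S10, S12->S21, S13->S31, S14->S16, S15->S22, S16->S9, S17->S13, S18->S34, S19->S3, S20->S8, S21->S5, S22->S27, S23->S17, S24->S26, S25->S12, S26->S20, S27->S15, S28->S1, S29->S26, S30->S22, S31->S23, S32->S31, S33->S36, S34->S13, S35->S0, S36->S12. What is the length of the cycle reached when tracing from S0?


Trace from S0 until a state repeats:
  S0 -> S17 -> S13 -> S31 -> S23 -> S17
S17 first seen at step 1, revisited at step 5.
Cycle length = 5 - 1 = 4

4


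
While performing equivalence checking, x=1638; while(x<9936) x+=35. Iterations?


Step 1: x goes from 1638 toward 9936 by 35; the body runs while x<9936, so iterations = ceil((bound-start)/step)
Step 2: Distance=8298
Step 3: ceil(8298/35)=238

238


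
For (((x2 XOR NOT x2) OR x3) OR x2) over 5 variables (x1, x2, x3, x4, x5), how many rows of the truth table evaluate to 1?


Formula: (((x2 XOR NOT x2) OR x3) OR x2) over 5 vars (32 rows)
Evaluate each row (x1, x2, x3, x4, x5 as bits, MSB first):
  row 0 [00000]: (((0 XOR NOT 0) OR 0) OR 0) -> 1
  row 1 [00001]: (((0 XOR NOT 0) OR 0) OR 0) -> 1
  row 2 [00010]: (((0 XOR NOT 0) OR 0) OR 0) -> 1
  row 3 [00011]: (((0 XOR NOT 0) OR 0) OR 0) -> 1
  row 4 [00100]: (((0 XOR NOT 0) OR 1) OR 0) -> 1
  row 5 [00101]: (((0 XOR NOT 0) OR 1) OR 0) -> 1
  row 6 [00110]: (((0 XOR NOT 0) OR 1) OR 0) -> 1
  row 7 [00111]: (((0 XOR NOT 0) OR 1) OR 0) -> 1
  row 8 [01000]: (((1 XOR NOT 1) OR 0) OR 1) -> 1
  row 9 [01001]: (((1 XOR NOT 1) OR 0) OR 1) -> 1
  row 10 [01010]: (((1 XOR NOT 1) OR 0) OR 1) -> 1
  row 11 [01011]: (((1 XOR NOT 1) OR 0) OR 1) -> 1
  row 12 [01100]: (((1 XOR NOT 1) OR 1) OR 1) -> 1
  row 13 [01101]: (((1 XOR NOT 1) OR 1) OR 1) -> 1
  row 14 [01110]: (((1 XOR NOT 1) OR 1) OR 1) -> 1
  row 15 [01111]: (((1 XOR NOT 1) OR 1) OR 1) -> 1
  row 16 [10000]: (((0 XOR NOT 0) OR 0) OR 0) -> 1
  row 17 [10001]: (((0 XOR NOT 0) OR 0) OR 0) -> 1
  row 18 [10010]: (((0 XOR NOT 0) OR 0) OR 0) -> 1
  row 19 [10011]: (((0 XOR NOT 0) OR 0) OR 0) -> 1
  row 20 [10100]: (((0 XOR NOT 0) OR 1) OR 0) -> 1
  row 21 [10101]: (((0 XOR NOT 0) OR 1) OR 0) -> 1
  row 22 [10110]: (((0 XOR NOT 0) OR 1) OR 0) -> 1
  row 23 [10111]: (((0 XOR NOT 0) OR 1) OR 0) -> 1
  row 24 [11000]: (((1 XOR NOT 1) OR 0) OR 1) -> 1
  row 25 [11001]: (((1 XOR NOT 1) OR 0) OR 1) -> 1
  row 26 [11010]: (((1 XOR NOT 1) OR 0) OR 1) -> 1
  row 27 [11011]: (((1 XOR NOT 1) OR 0) OR 1) -> 1
  row 28 [11100]: (((1 XOR NOT 1) OR 1) OR 1) -> 1
  row 29 [11101]: (((1 XOR NOT 1) OR 1) OR 1) -> 1
  row 30 [11110]: (((1 XOR NOT 1) OR 1) OR 1) -> 1
  row 31 [11111]: (((1 XOR NOT 1) OR 1) OR 1) -> 1
Full result column, 8 rows per line (x1,x2 fixed per line; x3,x4,x5 runs 000..111 left to right):
  rows 0-7 [x1,x2=00]: 11111111  (ones: 8)
  rows 8-15 [x1,x2=01]: 11111111  (ones: 8)
  rows 16-23 [x1,x2=10]: 11111111  (ones: 8)
  rows 24-31 [x1,x2=11]: 11111111  (ones: 8)
Count of 1-rows = 8+8+8+8 = 32

32


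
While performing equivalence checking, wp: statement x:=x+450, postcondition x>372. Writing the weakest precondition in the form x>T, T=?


Formula: wp(x:=E, P) = P[E/x] (substitute E for x in postcondition)
Step 1: Postcondition: x>372
Step 2: Substitute x+450 for x: x+450>372
Step 3: Solve for x: x > 372-450 = -78

-78


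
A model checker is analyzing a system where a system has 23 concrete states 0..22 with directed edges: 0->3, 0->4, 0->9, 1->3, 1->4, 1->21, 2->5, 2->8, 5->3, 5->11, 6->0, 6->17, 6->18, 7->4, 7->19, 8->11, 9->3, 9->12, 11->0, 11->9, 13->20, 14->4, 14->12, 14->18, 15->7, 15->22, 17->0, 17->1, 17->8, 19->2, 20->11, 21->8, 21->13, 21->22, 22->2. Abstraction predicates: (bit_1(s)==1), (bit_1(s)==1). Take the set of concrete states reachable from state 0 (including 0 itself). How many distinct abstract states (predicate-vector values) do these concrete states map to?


BFS from 0:
Concrete reachable: {0, 3, 4, 9, 12}
Abstract via predicates (bit_1(s)==1), (bit_1(s)==1):
  (0,0) <- {0, 4, 9, 12}
  (1,1) <- {3}
Distinct abstract states = 2

2


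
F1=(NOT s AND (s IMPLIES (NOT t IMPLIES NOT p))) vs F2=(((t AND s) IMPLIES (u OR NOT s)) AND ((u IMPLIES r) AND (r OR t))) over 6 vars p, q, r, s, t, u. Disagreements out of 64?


F1 = (NOT s AND (s IMPLIES (NOT t IMPLIES NOT p)))
F2 = (((t AND s) IMPLIES (u OR NOT s)) AND ((u IMPLIES r) AND (r OR t)))
Evaluate both on each of 64 rows (bits = p,q,r,s,t,u):
  row 0 [000000]: F1=1 F2=0 (differ) -> 1
  row 1 [000001]: F1=1 F2=0 (differ) -> 1
  row 2 [000010]: F1=1 F2=1 -> 0
  row 3 [000011]: F1=1 F2=0 (differ) -> 1
  row 4 [000100]: F1=0 F2=0 -> 0
  (every remaining row is evaluated the same way; all 64 results are listed next)
Full result column, 8 rows per line (p,q,r fixed per line; s,t,u runs 000..111 left to right):
  rows 0-7 [p,q,r=000]: 11010000  (ones: 3)
  rows 8-15 [p,q,r=001]: 00001101  (ones: 3)
  rows 16-23 [p,q,r=010]: 11010000  (ones: 3)
  rows 24-31 [p,q,r=011]: 00001101  (ones: 3)
  rows 32-39 [p,q,r=100]: 11010000  (ones: 3)
  rows 40-47 [p,q,r=101]: 00001101  (ones: 3)
  rows 48-55 [p,q,r=110]: 11010000  (ones: 3)
  rows 56-63 [p,q,r=111]: 00001101  (ones: 3)
Disagreements = 3+3+3+3+3+3+3+3 = 24

24


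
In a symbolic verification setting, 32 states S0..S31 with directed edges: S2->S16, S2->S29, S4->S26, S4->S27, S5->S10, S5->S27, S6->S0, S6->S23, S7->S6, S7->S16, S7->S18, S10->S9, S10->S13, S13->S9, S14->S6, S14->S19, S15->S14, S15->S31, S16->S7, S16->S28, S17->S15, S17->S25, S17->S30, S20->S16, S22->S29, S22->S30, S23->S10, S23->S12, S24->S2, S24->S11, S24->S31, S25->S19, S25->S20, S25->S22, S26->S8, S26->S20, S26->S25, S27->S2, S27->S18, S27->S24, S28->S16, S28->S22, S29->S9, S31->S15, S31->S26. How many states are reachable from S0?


BFS from S0:
  layer 0: {S0}
Reachable set: {S0}
Count = 1

1


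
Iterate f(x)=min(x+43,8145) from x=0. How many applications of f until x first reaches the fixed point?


Step 1: x=0, cap=8145, increment=43
Step 2: x grows by 43 each step until capped at 8145; fixed point is x=8145
Step 3: iterations = ceil(8145/43) = 190

190


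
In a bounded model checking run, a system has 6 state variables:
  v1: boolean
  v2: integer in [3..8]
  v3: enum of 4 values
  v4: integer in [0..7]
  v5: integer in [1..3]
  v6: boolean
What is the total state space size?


State space = product of domain sizes of all variables.
Domain sizes:
  v1 (boolean): 2
  v2 (integer in [3..8]): 6
  v3 (enum of 4 values): 4
  v4 (integer in [0..7]): 8
  v5 (integer in [1..3]): 3
  v6 (boolean): 2
Product = 2 * 6 * 4 * 8 * 3 * 2 = 2304

2304


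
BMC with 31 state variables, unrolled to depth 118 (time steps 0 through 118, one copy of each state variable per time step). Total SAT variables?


BMC unrolls to depth k, creating one copy of each state var for steps 0..k.
Step count = 118 + 1 = 119 (steps 0 through 118)
Vars per step = 31
Total = 31 * 119 = 3689

3689


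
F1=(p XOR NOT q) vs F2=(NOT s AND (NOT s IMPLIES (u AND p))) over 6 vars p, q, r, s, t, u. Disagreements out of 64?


F1 = (p XOR NOT q)
F2 = (NOT s AND (NOT s IMPLIES (u AND p)))
Evaluate both on each of 64 rows (bits = p,q,r,s,t,u):
  row 0 [000000]: F1=1 F2=0 (differ) -> 1
  row 1 [000001]: F1=1 F2=0 (differ) -> 1
  row 2 [000010]: F1=1 F2=0 (differ) -> 1
  row 3 [000011]: F1=1 F2=0 (differ) -> 1
  row 4 [000100]: F1=1 F2=0 (differ) -> 1
  (every remaining row is evaluated the same way; all 64 results are listed next)
Full result column, 8 rows per line (p,q,r fixed per line; s,t,u runs 000..111 left to right):
  rows 0-7 [p,q,r=000]: 11111111  (ones: 8)
  rows 8-15 [p,q,r=001]: 11111111  (ones: 8)
  rows 16-23 [p,q,r=010]: 00000000  (ones: 0)
  rows 24-31 [p,q,r=011]: 00000000  (ones: 0)
  rows 32-39 [p,q,r=100]: 01010000  (ones: 2)
  rows 40-47 [p,q,r=101]: 01010000  (ones: 2)
  rows 48-55 [p,q,r=110]: 10101111  (ones: 6)
  rows 56-63 [p,q,r=111]: 10101111  (ones: 6)
Disagreements = 8+8+0+0+2+2+6+6 = 32

32


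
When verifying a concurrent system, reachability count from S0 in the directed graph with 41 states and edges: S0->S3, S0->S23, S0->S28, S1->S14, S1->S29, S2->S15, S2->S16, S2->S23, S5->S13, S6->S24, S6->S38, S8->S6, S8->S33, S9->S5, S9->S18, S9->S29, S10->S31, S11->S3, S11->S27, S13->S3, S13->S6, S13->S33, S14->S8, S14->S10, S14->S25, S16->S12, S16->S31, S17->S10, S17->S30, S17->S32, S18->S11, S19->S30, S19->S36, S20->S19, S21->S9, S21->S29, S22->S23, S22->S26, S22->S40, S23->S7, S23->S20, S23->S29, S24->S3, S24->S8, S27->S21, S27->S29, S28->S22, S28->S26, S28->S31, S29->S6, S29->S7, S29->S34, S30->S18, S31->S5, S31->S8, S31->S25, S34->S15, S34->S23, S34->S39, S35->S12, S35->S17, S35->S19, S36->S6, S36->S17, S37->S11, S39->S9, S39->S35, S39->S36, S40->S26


BFS from S0:
  layer 0: {S0}
  layer 1: {S3, S23, S28}
  layer 2: {S7, S20, S22, S26, S29, S31}
  layer 3: {S5, S6, S8, S19, S25, S34, S40}
  layer 4: {S13, S15, S24, S30, S33, S36, S38, S39}
  layer 5: {S9, S17, S18, S35}
  layer 6: {S10, S11, S12, S32}
  layer 7: {S27}
  layer 8: {S21}
Reachable set: {S0, S3, S5, S6, S7, S8, S9, S10, S11, S12, S13, S15, S17, S18, S19, S20, S21, S22, S23, S24, S25, S26, S27, S28, S29, S30, S31, S32, S33, S34, S35, S36, S38, S39, S40}
Count = 35

35


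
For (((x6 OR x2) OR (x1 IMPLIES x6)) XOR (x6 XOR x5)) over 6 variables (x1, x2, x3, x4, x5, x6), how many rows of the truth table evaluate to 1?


Formula: (((x6 OR x2) OR (x1 IMPLIES x6)) XOR (x6 XOR x5)) over 6 vars (64 rows)
Evaluate each row (x1, x2, x3, x4, x5, x6 as bits, MSB first):
  row 0 [000000]: (((0 OR 0) OR (0 IMPLIES 0)) XOR (0 XOR 0)) -> 1
  row 1 [000001]: (((1 OR 0) OR (0 IMPLIES 1)) XOR (1 XOR 0)) -> 0
  row 2 [000010]: (((0 OR 0) OR (0 IMPLIES 0)) XOR (0 XOR 1)) -> 0
  row 3 [000011]: (((1 OR 0) OR (0 IMPLIES 1)) XOR (1 XOR 1)) -> 1
  row 4 [000100]: (((0 OR 0) OR (0 IMPLIES 0)) XOR (0 XOR 0)) -> 1
  (every remaining row is evaluated the same way; all 64 results are listed next)
Full result column, 8 rows per line (x1,x2,x3 fixed per line; x4,x5,x6 runs 000..111 left to right):
  rows 0-7 [x1,x2,x3=000]: 10011001  (ones: 4)
  rows 8-15 [x1,x2,x3=001]: 10011001  (ones: 4)
  rows 16-23 [x1,x2,x3=010]: 10011001  (ones: 4)
  rows 24-31 [x1,x2,x3=011]: 10011001  (ones: 4)
  rows 32-39 [x1,x2,x3=100]: 00110011  (ones: 4)
  rows 40-47 [x1,x2,x3=101]: 00110011  (ones: 4)
  rows 48-55 [x1,x2,x3=110]: 10011001  (ones: 4)
  rows 56-63 [x1,x2,x3=111]: 10011001  (ones: 4)
Count of 1-rows = 4+4+4+4+4+4+4+4 = 32

32


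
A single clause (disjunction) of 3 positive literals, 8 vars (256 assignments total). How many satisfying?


Step 1: Total=2^8=256
Step 2: Unsat when all 3 false: 2^5=32
Step 3: Sat=256-32=224

224


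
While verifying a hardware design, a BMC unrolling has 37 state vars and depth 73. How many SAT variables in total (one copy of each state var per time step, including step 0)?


BMC unrolls to depth k, creating one copy of each state var for steps 0..k.
Step count = 73 + 1 = 74 (steps 0 through 73)
Vars per step = 37
Total = 37 * 74 = 2738

2738


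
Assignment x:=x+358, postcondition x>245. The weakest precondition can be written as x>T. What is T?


Formula: wp(x:=E, P) = P[E/x] (substitute E for x in postcondition)
Step 1: Postcondition: x>245
Step 2: Substitute x+358 for x: x+358>245
Step 3: Solve for x: x > 245-358 = -113

-113


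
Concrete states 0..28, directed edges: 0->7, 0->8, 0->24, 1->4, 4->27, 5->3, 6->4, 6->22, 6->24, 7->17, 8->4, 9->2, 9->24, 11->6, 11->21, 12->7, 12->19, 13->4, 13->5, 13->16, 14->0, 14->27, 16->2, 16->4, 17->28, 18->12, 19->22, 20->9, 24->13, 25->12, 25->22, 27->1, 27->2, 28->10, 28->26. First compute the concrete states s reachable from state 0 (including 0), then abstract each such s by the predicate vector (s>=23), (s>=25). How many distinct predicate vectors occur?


BFS from 0:
Concrete reachable: {0, 1, 2, 3, 4, 5, 7, 8, 10, 13, 16, 17, 24, 26, 27, 28}
Abstract via predicates (s>=23), (s>=25):
  (0,0) <- {0, 1, 2, 3, 4, 5, 7, 8, 10, 13, 16, 17}
  (1,0) <- {24}
  (1,1) <- {26, 27, 28}
Distinct abstract states = 3

3


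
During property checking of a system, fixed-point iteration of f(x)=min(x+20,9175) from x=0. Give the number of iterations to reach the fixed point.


Step 1: x=0, cap=9175, increment=20
Step 2: x grows by 20 each step until capped at 9175; fixed point is x=9175
Step 3: iterations = ceil(9175/20) = 459

459


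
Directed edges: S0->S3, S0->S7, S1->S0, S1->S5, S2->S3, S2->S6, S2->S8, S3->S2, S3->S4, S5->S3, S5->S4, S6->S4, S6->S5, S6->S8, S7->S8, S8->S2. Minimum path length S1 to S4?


BFS layer-by-layer from S1:
  dist 0: {S1}
  dist 1: {S0, S5}
  dist 2: {S3, S4, S7}
  -> S4 reached at distance 2
Shortest path length = 2

2


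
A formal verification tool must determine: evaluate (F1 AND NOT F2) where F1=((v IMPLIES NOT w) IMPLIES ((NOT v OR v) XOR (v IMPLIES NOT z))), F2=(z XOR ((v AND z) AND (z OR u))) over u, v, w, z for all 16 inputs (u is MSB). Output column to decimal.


F1 = ((v IMPLIES NOT w) IMPLIES ((NOT v OR v) XOR (v IMPLIES NOT z)))
F2 = (z XOR ((v AND z) AND (z OR u)))
Counterexample to F1=>F2 is where F1=1 and F2=0.
Evaluate each row (bits = u,v,w,z, MSB first):
  row 0 [0000]: F1=0 F2=0 -> F1&~F2 -> 0
  row 1 [0001]: F1=0 F2=1 -> F1&~F2 -> 0
  row 2 [0010]: F1=0 F2=0 -> F1&~F2 -> 0
  row 3 [0011]: F1=0 F2=1 -> F1&~F2 -> 0
  row 4 [0100]: F1=0 F2=0 -> F1&~F2 -> 0
  row 5 [0101]: F1=1 F2=0 -> F1&~F2 -> 1
  row 6 [0110]: F1=1 F2=0 -> F1&~F2 -> 1
  row 7 [0111]: F1=1 F2=0 -> F1&~F2 -> 1
  row 8 [1000]: F1=0 F2=0 -> F1&~F2 -> 0
  row 9 [1001]: F1=0 F2=1 -> F1&~F2 -> 0
  row 10 [1010]: F1=0 F2=0 -> F1&~F2 -> 0
  row 11 [1011]: F1=0 F2=1 -> F1&~F2 -> 0
  row 12 [1100]: F1=0 F2=0 -> F1&~F2 -> 0
  row 13 [1101]: F1=1 F2=0 -> F1&~F2 -> 1
  row 14 [1110]: F1=1 F2=0 -> F1&~F2 -> 1
  row 15 [1111]: F1=1 F2=0 -> F1&~F2 -> 1
Full result column, 4 rows per line (u,v fixed per line; w,z runs 00..11 left to right):
  rows 0-3 [u,v=00]: 0000  = hex 0
  rows 4-7 [u,v=01]: 0111  = hex 7
  rows 8-11 [u,v=10]: 0000  = hex 0
  rows 12-15 [u,v=11]: 0111  = hex 7
Counterexample vector (row 0 .. row 15) = 0000011100000111
Output column grouped in 4s = 0000 0111 0000 0111 = 0x0707
Convert to decimal digit by digit (value = value*16 + digit):
  0 -> 0
  0*16 + 7 = 7
  7*16 + 0 = 112
  112*16 + 7 = 1799
Decimal = 1799

1799


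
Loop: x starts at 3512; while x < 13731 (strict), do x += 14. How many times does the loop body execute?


Step 1: x goes from 3512 toward 13731 by 14; the body runs while x<13731, so iterations = ceil((bound-start)/step)
Step 2: Distance=10219
Step 3: ceil(10219/14)=730

730


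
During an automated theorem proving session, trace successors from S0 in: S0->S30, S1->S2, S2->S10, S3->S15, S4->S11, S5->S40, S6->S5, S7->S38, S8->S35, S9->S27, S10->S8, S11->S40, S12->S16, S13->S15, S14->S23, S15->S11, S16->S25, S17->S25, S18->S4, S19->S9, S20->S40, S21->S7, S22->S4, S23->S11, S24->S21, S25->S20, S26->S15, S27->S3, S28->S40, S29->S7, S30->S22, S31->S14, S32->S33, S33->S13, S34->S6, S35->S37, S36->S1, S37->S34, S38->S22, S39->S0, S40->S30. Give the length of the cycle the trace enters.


Trace from S0 until a state repeats:
  S0 -> S30 -> S22 -> S4 -> S11 -> S40 -> S30
S30 first seen at step 1, revisited at step 6.
Cycle length = 6 - 1 = 5

5


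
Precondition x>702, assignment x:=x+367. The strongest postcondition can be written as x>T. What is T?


Formula: sp(P, x:=E) = exists old_x. (x = E[old_x/x]) AND P[old_x/x] (old_x is the value of x before the assignment; eliminate old_x by solving x = E[old_x/x] for old_x)
Step 1: Precondition P: x>702, i.e. old_x > 702
Step 2: Assignment gives x = old_x + 367, so old_x = x - 367
Step 3: Substitute into P: x - 367 > 702
Step 4: Simplify: x > 702+367 = 1069

1069


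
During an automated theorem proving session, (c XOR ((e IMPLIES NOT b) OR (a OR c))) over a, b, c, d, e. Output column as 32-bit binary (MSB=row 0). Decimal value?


Formula: (c XOR ((e IMPLIES NOT b) OR (a OR c))) over a, b, c, d, e (32 rows)
Evaluate each row (bits = a,b,c,d,e, MSB first):
  row 0 [00000]: (0 XOR ((0 IMPLIES NOT 0) OR (0 OR 0))) -> 1
  row 1 [00001]: (0 XOR ((1 IMPLIES NOT 0) OR (0 OR 0))) -> 1
  row 2 [00010]: (0 XOR ((0 IMPLIES NOT 0) OR (0 OR 0))) -> 1
  row 3 [00011]: (0 XOR ((1 IMPLIES NOT 0) OR (0 OR 0))) -> 1
  row 4 [00100]: (1 XOR ((0 IMPLIES NOT 0) OR (0 OR 1))) -> 0
  row 5 [00101]: (1 XOR ((1 IMPLIES NOT 0) OR (0 OR 1))) -> 0
  row 6 [00110]: (1 XOR ((0 IMPLIES NOT 0) OR (0 OR 1))) -> 0
  row 7 [00111]: (1 XOR ((1 IMPLIES NOT 0) OR (0 OR 1))) -> 0
  row 8 [01000]: (0 XOR ((0 IMPLIES NOT 1) OR (0 OR 0))) -> 1
  row 9 [01001]: (0 XOR ((1 IMPLIES NOT 1) OR (0 OR 0))) -> 0
  row 10 [01010]: (0 XOR ((0 IMPLIES NOT 1) OR (0 OR 0))) -> 1
  row 11 [01011]: (0 XOR ((1 IMPLIES NOT 1) OR (0 OR 0))) -> 0
  row 12 [01100]: (1 XOR ((0 IMPLIES NOT 1) OR (0 OR 1))) -> 0
  row 13 [01101]: (1 XOR ((1 IMPLIES NOT 1) OR (0 OR 1))) -> 0
  row 14 [01110]: (1 XOR ((0 IMPLIES NOT 1) OR (0 OR 1))) -> 0
  row 15 [01111]: (1 XOR ((1 IMPLIES NOT 1) OR (0 OR 1))) -> 0
  row 16 [10000]: (0 XOR ((0 IMPLIES NOT 0) OR (1 OR 0))) -> 1
  row 17 [10001]: (0 XOR ((1 IMPLIES NOT 0) OR (1 OR 0))) -> 1
  row 18 [10010]: (0 XOR ((0 IMPLIES NOT 0) OR (1 OR 0))) -> 1
  row 19 [10011]: (0 XOR ((1 IMPLIES NOT 0) OR (1 OR 0))) -> 1
  row 20 [10100]: (1 XOR ((0 IMPLIES NOT 0) OR (1 OR 1))) -> 0
  row 21 [10101]: (1 XOR ((1 IMPLIES NOT 0) OR (1 OR 1))) -> 0
  row 22 [10110]: (1 XOR ((0 IMPLIES NOT 0) OR (1 OR 1))) -> 0
  row 23 [10111]: (1 XOR ((1 IMPLIES NOT 0) OR (1 OR 1))) -> 0
  row 24 [11000]: (0 XOR ((0 IMPLIES NOT 1) OR (1 OR 0))) -> 1
  row 25 [11001]: (0 XOR ((1 IMPLIES NOT 1) OR (1 OR 0))) -> 1
  row 26 [11010]: (0 XOR ((0 IMPLIES NOT 1) OR (1 OR 0))) -> 1
  row 27 [11011]: (0 XOR ((1 IMPLIES NOT 1) OR (1 OR 0))) -> 1
  row 28 [11100]: (1 XOR ((0 IMPLIES NOT 1) OR (1 OR 1))) -> 0
  row 29 [11101]: (1 XOR ((1 IMPLIES NOT 1) OR (1 OR 1))) -> 0
  row 30 [11110]: (1 XOR ((0 IMPLIES NOT 1) OR (1 OR 1))) -> 0
  row 31 [11111]: (1 XOR ((1 IMPLIES NOT 1) OR (1 OR 1))) -> 0
Full result column, 4 rows per line (a,b,c fixed per line; d,e runs 00..11 left to right):
  rows 0-3 [a,b,c=000]: 1111  = hex F
  rows 4-7 [a,b,c=001]: 0000  = hex 0
  rows 8-11 [a,b,c=010]: 1010  = hex A
  rows 12-15 [a,b,c=011]: 0000  = hex 0
  rows 16-19 [a,b,c=100]: 1111  = hex F
  rows 20-23 [a,b,c=101]: 0000  = hex 0
  rows 24-27 [a,b,c=110]: 1111  = hex F
  rows 28-31 [a,b,c=111]: 0000  = hex 0
Output column (row 0 .. row 31) = 11110000101000001111000011110000
Output column grouped in 4s = 1111 0000 1010 0000 1111 0000 1111 0000 = 0xF0A0F0F0
Convert to decimal digit by digit (value = value*16 + digit):
  F -> 15
  15*16 + 0 = 240
  240*16 + 10 (A) = 3850
  3850*16 + 0 = 61600
  61600*16 + 15 (F) = 985615
  985615*16 + 0 = 15769840
  15769840*16 + 15 (F) = 252317455
  252317455*16 + 0 = 4037079280
Decimal = 4037079280

4037079280


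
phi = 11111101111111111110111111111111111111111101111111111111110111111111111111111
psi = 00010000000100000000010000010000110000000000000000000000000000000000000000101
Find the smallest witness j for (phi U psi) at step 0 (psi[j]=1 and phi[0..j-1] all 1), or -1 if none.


(phi U psi) at 0: need smallest j with psi[j]=1 and phi[i]=1 for all i in [0,j).
Scan from step 0:
  step 0: phi=1, psi=0 -> continue
  step 1: phi=1, psi=0 -> continue
  step 2: phi=1, psi=0 -> continue
  step 3: psi=1 and phi held for [0,3) -> witness found
Witness step = 3

3


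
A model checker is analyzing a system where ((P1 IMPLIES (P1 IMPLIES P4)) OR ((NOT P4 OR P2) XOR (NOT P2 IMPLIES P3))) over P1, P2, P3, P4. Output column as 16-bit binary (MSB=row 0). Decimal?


Formula: ((P1 IMPLIES (P1 IMPLIES P4)) OR ((NOT P4 OR P2) XOR (NOT P2 IMPLIES P3))) over P1, P2, P3, P4 (16 rows)
Evaluate each row (bits = P1,P2,P3,P4, MSB first):
  row 0 [0000]: ((0 IMPLIES (0 IMPLIES 0)) OR ((NOT 0 OR 0) XOR (NOT 0 IMPLIES 0))) -> 1
  row 1 [0001]: ((0 IMPLIES (0 IMPLIES 1)) OR ((NOT 1 OR 0) XOR (NOT 0 IMPLIES 0))) -> 1
  row 2 [0010]: ((0 IMPLIES (0 IMPLIES 0)) OR ((NOT 0 OR 0) XOR (NOT 0 IMPLIES 1))) -> 1
  row 3 [0011]: ((0 IMPLIES (0 IMPLIES 1)) OR ((NOT 1 OR 0) XOR (NOT 0 IMPLIES 1))) -> 1
  row 4 [0100]: ((0 IMPLIES (0 IMPLIES 0)) OR ((NOT 0 OR 1) XOR (NOT 1 IMPLIES 0))) -> 1
  row 5 [0101]: ((0 IMPLIES (0 IMPLIES 1)) OR ((NOT 1 OR 1) XOR (NOT 1 IMPLIES 0))) -> 1
  row 6 [0110]: ((0 IMPLIES (0 IMPLIES 0)) OR ((NOT 0 OR 1) XOR (NOT 1 IMPLIES 1))) -> 1
  row 7 [0111]: ((0 IMPLIES (0 IMPLIES 1)) OR ((NOT 1 OR 1) XOR (NOT 1 IMPLIES 1))) -> 1
  row 8 [1000]: ((1 IMPLIES (1 IMPLIES 0)) OR ((NOT 0 OR 0) XOR (NOT 0 IMPLIES 0))) -> 1
  row 9 [1001]: ((1 IMPLIES (1 IMPLIES 1)) OR ((NOT 1 OR 0) XOR (NOT 0 IMPLIES 0))) -> 1
  row 10 [1010]: ((1 IMPLIES (1 IMPLIES 0)) OR ((NOT 0 OR 0) XOR (NOT 0 IMPLIES 1))) -> 0
  row 11 [1011]: ((1 IMPLIES (1 IMPLIES 1)) OR ((NOT 1 OR 0) XOR (NOT 0 IMPLIES 1))) -> 1
  row 12 [1100]: ((1 IMPLIES (1 IMPLIES 0)) OR ((NOT 0 OR 1) XOR (NOT 1 IMPLIES 0))) -> 0
  row 13 [1101]: ((1 IMPLIES (1 IMPLIES 1)) OR ((NOT 1 OR 1) XOR (NOT 1 IMPLIES 0))) -> 1
  row 14 [1110]: ((1 IMPLIES (1 IMPLIES 0)) OR ((NOT 0 OR 1) XOR (NOT 1 IMPLIES 1))) -> 0
  row 15 [1111]: ((1 IMPLIES (1 IMPLIES 1)) OR ((NOT 1 OR 1) XOR (NOT 1 IMPLIES 1))) -> 1
Full result column, 4 rows per line (P1,P2 fixed per line; P3,P4 runs 00..11 left to right):
  rows 0-3 [P1,P2=00]: 1111  = hex F
  rows 4-7 [P1,P2=01]: 1111  = hex F
  rows 8-11 [P1,P2=10]: 1101  = hex D
  rows 12-15 [P1,P2=11]: 0101  = hex 5
Output column (row 0 .. row 15) = 1111111111010101
Output column grouped in 4s = 1111 1111 1101 0101 = 0xFFD5
Convert to decimal digit by digit (value = value*16 + digit):
  F -> 15
  15*16 + 15 (F) = 255
  255*16 + 13 (D) = 4093
  4093*16 + 5 = 65493
Decimal = 65493

65493


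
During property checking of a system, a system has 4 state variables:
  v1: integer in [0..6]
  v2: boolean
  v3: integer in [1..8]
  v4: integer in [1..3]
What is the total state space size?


State space = product of domain sizes of all variables.
Domain sizes:
  v1 (integer in [0..6]): 7
  v2 (boolean): 2
  v3 (integer in [1..8]): 8
  v4 (integer in [1..3]): 3
Product = 7 * 2 * 8 * 3 = 336

336


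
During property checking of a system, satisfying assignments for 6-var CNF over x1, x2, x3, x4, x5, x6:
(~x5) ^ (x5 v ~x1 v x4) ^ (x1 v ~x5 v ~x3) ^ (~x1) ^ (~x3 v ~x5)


CNF with 5 clauses over 6 vars (64 assignments).
An assignment satisfies CNF iff every clause has >=1 true literal.
Check each row (bits = x1,x2,x3,x4,x5,x6; clause T/F shown):
  row 0 [000000]: clauses=TTTTT -> 1
  row 1 [000001]: clauses=TTTTT -> 1
  row 2 [000010]: clauses=FTTTT -> 0
  row 3 [000011]: clauses=FTTTT -> 0
  row 4 [000100]: clauses=TTTTT -> 1
  (every remaining row is evaluated the same way; all 64 results are listed next)
Full result column, 8 rows per line (x1,x2,x3 fixed per line; x4,x5,x6 runs 000..111 left to right):
  rows 0-7 [x1,x2,x3=000]: 11001100  (ones: 4)
  rows 8-15 [x1,x2,x3=001]: 11001100  (ones: 4)
  rows 16-23 [x1,x2,x3=010]: 11001100  (ones: 4)
  rows 24-31 [x1,x2,x3=011]: 11001100  (ones: 4)
  rows 32-39 [x1,x2,x3=100]: 00000000  (ones: 0)
  rows 40-47 [x1,x2,x3=101]: 00000000  (ones: 0)
  rows 48-55 [x1,x2,x3=110]: 00000000  (ones: 0)
  rows 56-63 [x1,x2,x3=111]: 00000000  (ones: 0)
Satisfying assignments = 4+4+4+4+0+0+0+0 = 16

16


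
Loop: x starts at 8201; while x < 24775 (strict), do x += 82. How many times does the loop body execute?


Step 1: x goes from 8201 toward 24775 by 82; the body runs while x<24775, so iterations = ceil((bound-start)/step)
Step 2: Distance=16574
Step 3: ceil(16574/82)=203

203


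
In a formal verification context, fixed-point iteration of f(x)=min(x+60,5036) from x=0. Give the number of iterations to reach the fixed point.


Step 1: x=0, cap=5036, increment=60
Step 2: x grows by 60 each step until capped at 5036; fixed point is x=5036
Step 3: iterations = ceil(5036/60) = 84

84


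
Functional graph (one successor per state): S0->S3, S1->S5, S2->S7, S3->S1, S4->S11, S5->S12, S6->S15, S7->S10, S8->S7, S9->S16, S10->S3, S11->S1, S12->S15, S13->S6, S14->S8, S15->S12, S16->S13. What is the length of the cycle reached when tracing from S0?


Trace from S0 until a state repeats:
  S0 -> S3 -> S1 -> S5 -> S12 -> S15 -> S12
S12 first seen at step 4, revisited at step 6.
Cycle length = 6 - 4 = 2

2


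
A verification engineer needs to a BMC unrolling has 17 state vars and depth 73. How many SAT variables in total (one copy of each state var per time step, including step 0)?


BMC unrolls to depth k, creating one copy of each state var for steps 0..k.
Step count = 73 + 1 = 74 (steps 0 through 73)
Vars per step = 17
Total = 17 * 74 = 1258

1258


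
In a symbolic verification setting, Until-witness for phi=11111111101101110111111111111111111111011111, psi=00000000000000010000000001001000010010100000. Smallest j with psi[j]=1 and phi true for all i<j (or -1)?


(phi U psi) at 0: need smallest j with psi[j]=1 and phi[i]=1 for all i in [0,j).
Scan from step 0:
  step 0: phi=1, psi=0 -> continue
  step 1: phi=1, psi=0 -> continue
  step 2: phi=1, psi=0 -> continue
  step 3: phi=1, psi=0 -> continue
  step 9: phi=0 -> phi-prefix broken from here
  step 15: psi=1 but phi already failed -> not a witness
  step 25: psi=1 but phi already failed -> not a witness
  step 28: psi=1 but phi already failed -> not a witness
  step 33: psi=1 but phi already failed -> not a witness
  step 36: psi=1 but phi already failed -> not a witness
  step 38: psi=1 but phi already failed -> not a witness
  end of trace: no witness -> -1
Witness step = -1

-1


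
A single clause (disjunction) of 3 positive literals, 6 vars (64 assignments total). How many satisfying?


Step 1: Total=2^6=64
Step 2: Unsat when all 3 false: 2^3=8
Step 3: Sat=64-8=56

56


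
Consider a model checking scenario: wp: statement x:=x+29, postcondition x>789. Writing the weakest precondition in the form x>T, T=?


Formula: wp(x:=E, P) = P[E/x] (substitute E for x in postcondition)
Step 1: Postcondition: x>789
Step 2: Substitute x+29 for x: x+29>789
Step 3: Solve for x: x > 789-29 = 760

760


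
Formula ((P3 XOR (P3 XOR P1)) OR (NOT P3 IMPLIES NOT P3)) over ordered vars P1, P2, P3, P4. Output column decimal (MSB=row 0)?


Formula: ((P3 XOR (P3 XOR P1)) OR (NOT P3 IMPLIES NOT P3)) over P1, P2, P3, P4 (16 rows)
Evaluate each row (bits = P1,P2,P3,P4, MSB first):
  row 0 [0000]: ((0 XOR (0 XOR 0)) OR (NOT 0 IMPLIES NOT 0)) -> 1
  row 1 [0001]: ((0 XOR (0 XOR 0)) OR (NOT 0 IMPLIES NOT 0)) -> 1
  row 2 [0010]: ((1 XOR (1 XOR 0)) OR (NOT 1 IMPLIES NOT 1)) -> 1
  row 3 [0011]: ((1 XOR (1 XOR 0)) OR (NOT 1 IMPLIES NOT 1)) -> 1
  row 4 [0100]: ((0 XOR (0 XOR 0)) OR (NOT 0 IMPLIES NOT 0)) -> 1
  row 5 [0101]: ((0 XOR (0 XOR 0)) OR (NOT 0 IMPLIES NOT 0)) -> 1
  row 6 [0110]: ((1 XOR (1 XOR 0)) OR (NOT 1 IMPLIES NOT 1)) -> 1
  row 7 [0111]: ((1 XOR (1 XOR 0)) OR (NOT 1 IMPLIES NOT 1)) -> 1
  row 8 [1000]: ((0 XOR (0 XOR 1)) OR (NOT 0 IMPLIES NOT 0)) -> 1
  row 9 [1001]: ((0 XOR (0 XOR 1)) OR (NOT 0 IMPLIES NOT 0)) -> 1
  row 10 [1010]: ((1 XOR (1 XOR 1)) OR (NOT 1 IMPLIES NOT 1)) -> 1
  row 11 [1011]: ((1 XOR (1 XOR 1)) OR (NOT 1 IMPLIES NOT 1)) -> 1
  row 12 [1100]: ((0 XOR (0 XOR 1)) OR (NOT 0 IMPLIES NOT 0)) -> 1
  row 13 [1101]: ((0 XOR (0 XOR 1)) OR (NOT 0 IMPLIES NOT 0)) -> 1
  row 14 [1110]: ((1 XOR (1 XOR 1)) OR (NOT 1 IMPLIES NOT 1)) -> 1
  row 15 [1111]: ((1 XOR (1 XOR 1)) OR (NOT 1 IMPLIES NOT 1)) -> 1
Full result column, 4 rows per line (P1,P2 fixed per line; P3,P4 runs 00..11 left to right):
  rows 0-3 [P1,P2=00]: 1111  = hex F
  rows 4-7 [P1,P2=01]: 1111  = hex F
  rows 8-11 [P1,P2=10]: 1111  = hex F
  rows 12-15 [P1,P2=11]: 1111  = hex F
Output column (row 0 .. row 15) = 1111111111111111
Output column grouped in 4s = 1111 1111 1111 1111 = 0xFFFF
Convert to decimal digit by digit (value = value*16 + digit):
  F -> 15
  15*16 + 15 (F) = 255
  255*16 + 15 (F) = 4095
  4095*16 + 15 (F) = 65535
Decimal = 65535

65535


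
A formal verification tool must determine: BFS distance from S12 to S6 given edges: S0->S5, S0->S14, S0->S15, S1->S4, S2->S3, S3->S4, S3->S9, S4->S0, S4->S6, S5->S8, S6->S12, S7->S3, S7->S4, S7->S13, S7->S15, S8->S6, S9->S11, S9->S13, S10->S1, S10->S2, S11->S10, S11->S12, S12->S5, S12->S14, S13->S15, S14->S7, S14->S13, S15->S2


BFS layer-by-layer from S12:
  dist 0: {S12}
  dist 1: {S5, S14}
  dist 2: {S7, S8, S13}
  dist 3: {S3, S4, S6, S15}
  -> S6 reached at distance 3
Shortest path length = 3

3


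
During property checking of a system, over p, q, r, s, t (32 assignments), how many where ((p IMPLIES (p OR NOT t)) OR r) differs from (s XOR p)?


F1 = ((p IMPLIES (p OR NOT t)) OR r)
F2 = (s XOR p)
Evaluate both on each of 32 rows (bits = p,q,r,s,t):
  row 0 [00000]: F1=1 F2=0 (differ) -> 1
  row 1 [00001]: F1=1 F2=0 (differ) -> 1
  row 2 [00010]: F1=1 F2=1 -> 0
  row 3 [00011]: F1=1 F2=1 -> 0
  row 4 [00100]: F1=1 F2=0 (differ) -> 1
  row 5 [00101]: F1=1 F2=0 (differ) -> 1
  row 6 [00110]: F1=1 F2=1 -> 0
  row 7 [00111]: F1=1 F2=1 -> 0
  row 8 [01000]: F1=1 F2=0 (differ) -> 1
  row 9 [01001]: F1=1 F2=0 (differ) -> 1
  row 10 [01010]: F1=1 F2=1 -> 0
  row 11 [01011]: F1=1 F2=1 -> 0
  row 12 [01100]: F1=1 F2=0 (differ) -> 1
  row 13 [01101]: F1=1 F2=0 (differ) -> 1
  row 14 [01110]: F1=1 F2=1 -> 0
  row 15 [01111]: F1=1 F2=1 -> 0
  row 16 [10000]: F1=1 F2=1 -> 0
  row 17 [10001]: F1=1 F2=1 -> 0
  row 18 [10010]: F1=1 F2=0 (differ) -> 1
  row 19 [10011]: F1=1 F2=0 (differ) -> 1
  row 20 [10100]: F1=1 F2=1 -> 0
  row 21 [10101]: F1=1 F2=1 -> 0
  row 22 [10110]: F1=1 F2=0 (differ) -> 1
  row 23 [10111]: F1=1 F2=0 (differ) -> 1
  row 24 [11000]: F1=1 F2=1 -> 0
  row 25 [11001]: F1=1 F2=1 -> 0
  row 26 [11010]: F1=1 F2=0 (differ) -> 1
  row 27 [11011]: F1=1 F2=0 (differ) -> 1
  row 28 [11100]: F1=1 F2=1 -> 0
  row 29 [11101]: F1=1 F2=1 -> 0
  row 30 [11110]: F1=1 F2=0 (differ) -> 1
  row 31 [11111]: F1=1 F2=0 (differ) -> 1
Full result column, 8 rows per line (p,q fixed per line; r,s,t runs 000..111 left to right):
  rows 0-7 [p,q=00]: 11001100  (ones: 4)
  rows 8-15 [p,q=01]: 11001100  (ones: 4)
  rows 16-23 [p,q=10]: 00110011  (ones: 4)
  rows 24-31 [p,q=11]: 00110011  (ones: 4)
Disagreements = 4+4+4+4 = 16

16


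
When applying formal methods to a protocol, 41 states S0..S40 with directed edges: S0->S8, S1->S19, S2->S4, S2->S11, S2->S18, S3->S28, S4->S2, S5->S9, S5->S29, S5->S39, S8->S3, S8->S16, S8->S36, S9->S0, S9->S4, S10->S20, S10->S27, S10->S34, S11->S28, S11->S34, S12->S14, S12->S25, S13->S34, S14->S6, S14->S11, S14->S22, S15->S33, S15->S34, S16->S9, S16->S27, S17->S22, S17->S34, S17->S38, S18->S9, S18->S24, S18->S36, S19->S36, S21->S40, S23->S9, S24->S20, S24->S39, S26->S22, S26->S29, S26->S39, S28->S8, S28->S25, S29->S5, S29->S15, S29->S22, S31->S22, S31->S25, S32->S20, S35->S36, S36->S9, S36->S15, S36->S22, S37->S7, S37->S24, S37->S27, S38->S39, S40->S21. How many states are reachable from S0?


BFS from S0:
  layer 0: {S0}
  layer 1: {S8}
  layer 2: {S3, S16, S36}
  layer 3: {S9, S15, S22, S27, S28}
  layer 4: {S4, S25, S33, S34}
  layer 5: {S2}
  layer 6: {S11, S18}
  layer 7: {S24}
  layer 8: {S20, S39}
Reachable set: {S0, S2, S3, S4, S8, S9, S11, S15, S16, S18, S20, S22, S24, S25, S27, S28, S33, S34, S36, S39}
Count = 20

20


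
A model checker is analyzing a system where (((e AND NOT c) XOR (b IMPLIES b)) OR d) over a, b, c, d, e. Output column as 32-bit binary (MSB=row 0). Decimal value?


Formula: (((e AND NOT c) XOR (b IMPLIES b)) OR d) over a, b, c, d, e (32 rows)
Evaluate each row (bits = a,b,c,d,e, MSB first):
  row 0 [00000]: (((0 AND NOT 0) XOR (0 IMPLIES 0)) OR 0) -> 1
  row 1 [00001]: (((1 AND NOT 0) XOR (0 IMPLIES 0)) OR 0) -> 0
  row 2 [00010]: (((0 AND NOT 0) XOR (0 IMPLIES 0)) OR 1) -> 1
  row 3 [00011]: (((1 AND NOT 0) XOR (0 IMPLIES 0)) OR 1) -> 1
  row 4 [00100]: (((0 AND NOT 1) XOR (0 IMPLIES 0)) OR 0) -> 1
  row 5 [00101]: (((1 AND NOT 1) XOR (0 IMPLIES 0)) OR 0) -> 1
  row 6 [00110]: (((0 AND NOT 1) XOR (0 IMPLIES 0)) OR 1) -> 1
  row 7 [00111]: (((1 AND NOT 1) XOR (0 IMPLIES 0)) OR 1) -> 1
  row 8 [01000]: (((0 AND NOT 0) XOR (1 IMPLIES 1)) OR 0) -> 1
  row 9 [01001]: (((1 AND NOT 0) XOR (1 IMPLIES 1)) OR 0) -> 0
  row 10 [01010]: (((0 AND NOT 0) XOR (1 IMPLIES 1)) OR 1) -> 1
  row 11 [01011]: (((1 AND NOT 0) XOR (1 IMPLIES 1)) OR 1) -> 1
  row 12 [01100]: (((0 AND NOT 1) XOR (1 IMPLIES 1)) OR 0) -> 1
  row 13 [01101]: (((1 AND NOT 1) XOR (1 IMPLIES 1)) OR 0) -> 1
  row 14 [01110]: (((0 AND NOT 1) XOR (1 IMPLIES 1)) OR 1) -> 1
  row 15 [01111]: (((1 AND NOT 1) XOR (1 IMPLIES 1)) OR 1) -> 1
  row 16 [10000]: (((0 AND NOT 0) XOR (0 IMPLIES 0)) OR 0) -> 1
  row 17 [10001]: (((1 AND NOT 0) XOR (0 IMPLIES 0)) OR 0) -> 0
  row 18 [10010]: (((0 AND NOT 0) XOR (0 IMPLIES 0)) OR 1) -> 1
  row 19 [10011]: (((1 AND NOT 0) XOR (0 IMPLIES 0)) OR 1) -> 1
  row 20 [10100]: (((0 AND NOT 1) XOR (0 IMPLIES 0)) OR 0) -> 1
  row 21 [10101]: (((1 AND NOT 1) XOR (0 IMPLIES 0)) OR 0) -> 1
  row 22 [10110]: (((0 AND NOT 1) XOR (0 IMPLIES 0)) OR 1) -> 1
  row 23 [10111]: (((1 AND NOT 1) XOR (0 IMPLIES 0)) OR 1) -> 1
  row 24 [11000]: (((0 AND NOT 0) XOR (1 IMPLIES 1)) OR 0) -> 1
  row 25 [11001]: (((1 AND NOT 0) XOR (1 IMPLIES 1)) OR 0) -> 0
  row 26 [11010]: (((0 AND NOT 0) XOR (1 IMPLIES 1)) OR 1) -> 1
  row 27 [11011]: (((1 AND NOT 0) XOR (1 IMPLIES 1)) OR 1) -> 1
  row 28 [11100]: (((0 AND NOT 1) XOR (1 IMPLIES 1)) OR 0) -> 1
  row 29 [11101]: (((1 AND NOT 1) XOR (1 IMPLIES 1)) OR 0) -> 1
  row 30 [11110]: (((0 AND NOT 1) XOR (1 IMPLIES 1)) OR 1) -> 1
  row 31 [11111]: (((1 AND NOT 1) XOR (1 IMPLIES 1)) OR 1) -> 1
Full result column, 4 rows per line (a,b,c fixed per line; d,e runs 00..11 left to right):
  rows 0-3 [a,b,c=000]: 1011  = hex B
  rows 4-7 [a,b,c=001]: 1111  = hex F
  rows 8-11 [a,b,c=010]: 1011  = hex B
  rows 12-15 [a,b,c=011]: 1111  = hex F
  rows 16-19 [a,b,c=100]: 1011  = hex B
  rows 20-23 [a,b,c=101]: 1111  = hex F
  rows 24-27 [a,b,c=110]: 1011  = hex B
  rows 28-31 [a,b,c=111]: 1111  = hex F
Output column (row 0 .. row 31) = 10111111101111111011111110111111
Output column grouped in 4s = 1011 1111 1011 1111 1011 1111 1011 1111 = 0xBFBFBFBF
Convert to decimal digit by digit (value = value*16 + digit):
  B -> 11
  11*16 + 15 (F) = 191
  191*16 + 11 (B) = 3067
  3067*16 + 15 (F) = 49087
  49087*16 + 11 (B) = 785403
  785403*16 + 15 (F) = 12566463
  12566463*16 + 11 (B) = 201063419
  201063419*16 + 15 (F) = 3217014719
Decimal = 3217014719

3217014719


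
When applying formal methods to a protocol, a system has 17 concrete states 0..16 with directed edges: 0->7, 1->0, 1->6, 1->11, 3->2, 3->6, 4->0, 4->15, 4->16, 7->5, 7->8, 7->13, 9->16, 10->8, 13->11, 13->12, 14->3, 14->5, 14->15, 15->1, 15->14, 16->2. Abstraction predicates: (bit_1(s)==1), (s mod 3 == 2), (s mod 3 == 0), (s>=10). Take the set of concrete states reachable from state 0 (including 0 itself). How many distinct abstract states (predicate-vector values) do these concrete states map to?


BFS from 0:
Concrete reachable: {0, 5, 7, 8, 11, 12, 13}
Abstract via predicates (bit_1(s)==1), (s mod 3 == 2), (s mod 3 == 0), (s>=10):
  (0,0,0,1) <- {13}
  (0,0,1,0) <- {0}
  (0,0,1,1) <- {12}
  (0,1,0,0) <- {5, 8}
  (1,0,0,0) <- {7}
  (1,1,0,1) <- {11}
Distinct abstract states = 6

6


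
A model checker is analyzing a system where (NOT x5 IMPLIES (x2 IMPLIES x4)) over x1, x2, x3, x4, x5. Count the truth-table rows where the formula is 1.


Formula: (NOT x5 IMPLIES (x2 IMPLIES x4)) over 5 vars (32 rows)
Evaluate each row (x1, x2, x3, x4, x5 as bits, MSB first):
  row 0 [00000]: (NOT 0 IMPLIES (0 IMPLIES 0)) -> 1
  row 1 [00001]: (NOT 1 IMPLIES (0 IMPLIES 0)) -> 1
  row 2 [00010]: (NOT 0 IMPLIES (0 IMPLIES 1)) -> 1
  row 3 [00011]: (NOT 1 IMPLIES (0 IMPLIES 1)) -> 1
  row 4 [00100]: (NOT 0 IMPLIES (0 IMPLIES 0)) -> 1
  row 5 [00101]: (NOT 1 IMPLIES (0 IMPLIES 0)) -> 1
  row 6 [00110]: (NOT 0 IMPLIES (0 IMPLIES 1)) -> 1
  row 7 [00111]: (NOT 1 IMPLIES (0 IMPLIES 1)) -> 1
  row 8 [01000]: (NOT 0 IMPLIES (1 IMPLIES 0)) -> 0
  row 9 [01001]: (NOT 1 IMPLIES (1 IMPLIES 0)) -> 1
  row 10 [01010]: (NOT 0 IMPLIES (1 IMPLIES 1)) -> 1
  row 11 [01011]: (NOT 1 IMPLIES (1 IMPLIES 1)) -> 1
  row 12 [01100]: (NOT 0 IMPLIES (1 IMPLIES 0)) -> 0
  row 13 [01101]: (NOT 1 IMPLIES (1 IMPLIES 0)) -> 1
  row 14 [01110]: (NOT 0 IMPLIES (1 IMPLIES 1)) -> 1
  row 15 [01111]: (NOT 1 IMPLIES (1 IMPLIES 1)) -> 1
  row 16 [10000]: (NOT 0 IMPLIES (0 IMPLIES 0)) -> 1
  row 17 [10001]: (NOT 1 IMPLIES (0 IMPLIES 0)) -> 1
  row 18 [10010]: (NOT 0 IMPLIES (0 IMPLIES 1)) -> 1
  row 19 [10011]: (NOT 1 IMPLIES (0 IMPLIES 1)) -> 1
  row 20 [10100]: (NOT 0 IMPLIES (0 IMPLIES 0)) -> 1
  row 21 [10101]: (NOT 1 IMPLIES (0 IMPLIES 0)) -> 1
  row 22 [10110]: (NOT 0 IMPLIES (0 IMPLIES 1)) -> 1
  row 23 [10111]: (NOT 1 IMPLIES (0 IMPLIES 1)) -> 1
  row 24 [11000]: (NOT 0 IMPLIES (1 IMPLIES 0)) -> 0
  row 25 [11001]: (NOT 1 IMPLIES (1 IMPLIES 0)) -> 1
  row 26 [11010]: (NOT 0 IMPLIES (1 IMPLIES 1)) -> 1
  row 27 [11011]: (NOT 1 IMPLIES (1 IMPLIES 1)) -> 1
  row 28 [11100]: (NOT 0 IMPLIES (1 IMPLIES 0)) -> 0
  row 29 [11101]: (NOT 1 IMPLIES (1 IMPLIES 0)) -> 1
  row 30 [11110]: (NOT 0 IMPLIES (1 IMPLIES 1)) -> 1
  row 31 [11111]: (NOT 1 IMPLIES (1 IMPLIES 1)) -> 1
Full result column, 8 rows per line (x1,x2 fixed per line; x3,x4,x5 runs 000..111 left to right):
  rows 0-7 [x1,x2=00]: 11111111  (ones: 8)
  rows 8-15 [x1,x2=01]: 01110111  (ones: 6)
  rows 16-23 [x1,x2=10]: 11111111  (ones: 8)
  rows 24-31 [x1,x2=11]: 01110111  (ones: 6)
Count of 1-rows = 8+6+8+6 = 28

28


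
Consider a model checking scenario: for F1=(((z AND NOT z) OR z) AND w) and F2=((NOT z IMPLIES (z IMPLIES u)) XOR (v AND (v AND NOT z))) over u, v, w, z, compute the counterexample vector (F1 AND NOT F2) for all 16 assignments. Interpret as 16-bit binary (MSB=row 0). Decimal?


F1 = (((z AND NOT z) OR z) AND w)
F2 = ((NOT z IMPLIES (z IMPLIES u)) XOR (v AND (v AND NOT z)))
Counterexample to F1=>F2 is where F1=1 and F2=0.
Evaluate each row (bits = u,v,w,z, MSB first):
  row 0 [0000]: F1=0 F2=1 -> F1&~F2 -> 0
  row 1 [0001]: F1=0 F2=1 -> F1&~F2 -> 0
  row 2 [0010]: F1=0 F2=1 -> F1&~F2 -> 0
  row 3 [0011]: F1=1 F2=1 -> F1&~F2 -> 0
  row 4 [0100]: F1=0 F2=0 -> F1&~F2 -> 0
  row 5 [0101]: F1=0 F2=1 -> F1&~F2 -> 0
  row 6 [0110]: F1=0 F2=0 -> F1&~F2 -> 0
  row 7 [0111]: F1=1 F2=1 -> F1&~F2 -> 0
  row 8 [1000]: F1=0 F2=1 -> F1&~F2 -> 0
  row 9 [1001]: F1=0 F2=1 -> F1&~F2 -> 0
  row 10 [1010]: F1=0 F2=1 -> F1&~F2 -> 0
  row 11 [1011]: F1=1 F2=1 -> F1&~F2 -> 0
  row 12 [1100]: F1=0 F2=0 -> F1&~F2 -> 0
  row 13 [1101]: F1=0 F2=1 -> F1&~F2 -> 0
  row 14 [1110]: F1=0 F2=0 -> F1&~F2 -> 0
  row 15 [1111]: F1=1 F2=1 -> F1&~F2 -> 0
Full result column, 4 rows per line (u,v fixed per line; w,z runs 00..11 left to right):
  rows 0-3 [u,v=00]: 0000  = hex 0
  rows 4-7 [u,v=01]: 0000  = hex 0
  rows 8-11 [u,v=10]: 0000  = hex 0
  rows 12-15 [u,v=11]: 0000  = hex 0
Counterexample vector (row 0 .. row 15) = 0000000000000000
Output column grouped in 4s = 0000 0000 0000 0000 = 0x0000
Convert to decimal digit by digit (value = value*16 + digit):
  0 -> 0
  0*16 + 0 = 0
  0*16 + 0 = 0
  0*16 + 0 = 0
Decimal = 0

0


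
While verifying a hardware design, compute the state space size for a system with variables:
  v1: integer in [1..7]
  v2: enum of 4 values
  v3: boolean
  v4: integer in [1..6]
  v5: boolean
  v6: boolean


State space = product of domain sizes of all variables.
Domain sizes:
  v1 (integer in [1..7]): 7
  v2 (enum of 4 values): 4
  v3 (boolean): 2
  v4 (integer in [1..6]): 6
  v5 (boolean): 2
  v6 (boolean): 2
Product = 7 * 4 * 2 * 6 * 2 * 2 = 1344

1344


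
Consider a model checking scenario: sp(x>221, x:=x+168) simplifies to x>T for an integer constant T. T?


Formula: sp(P, x:=E) = exists old_x. (x = E[old_x/x]) AND P[old_x/x] (old_x is the value of x before the assignment; eliminate old_x by solving x = E[old_x/x] for old_x)
Step 1: Precondition P: x>221, i.e. old_x > 221
Step 2: Assignment gives x = old_x + 168, so old_x = x - 168
Step 3: Substitute into P: x - 168 > 221
Step 4: Simplify: x > 221+168 = 389

389


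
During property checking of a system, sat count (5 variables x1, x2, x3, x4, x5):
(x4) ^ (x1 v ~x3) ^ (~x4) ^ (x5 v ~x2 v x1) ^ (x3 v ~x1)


CNF with 5 clauses over 5 vars (32 assignments).
An assignment satisfies CNF iff every clause has >=1 true literal.
Check each row (bits = x1,x2,x3,x4,x5; clause T/F shown):
  row 0 [00000]: clauses=FTTTT -> 0
  row 1 [00001]: clauses=FTTTT -> 0
  row 2 [00010]: clauses=TTFTT -> 0
  row 3 [00011]: clauses=TTFTT -> 0
  row 4 [00100]: clauses=FFTTT -> 0
  row 5 [00101]: clauses=FFTTT -> 0
  row 6 [00110]: clauses=TFFTT -> 0
  row 7 [00111]: clauses=TFFTT -> 0
  row 8 [01000]: clauses=FTTFT -> 0
  row 9 [01001]: clauses=FTTTT -> 0
  row 10 [01010]: clauses=TTFFT -> 0
  row 11 [01011]: clauses=TTFTT -> 0
  row 12 [01100]: clauses=FFTFT -> 0
  row 13 [01101]: clauses=FFTTT -> 0
  row 14 [01110]: clauses=TFFFT -> 0
  row 15 [01111]: clauses=TFFTT -> 0
  row 16 [10000]: clauses=FTTTF -> 0
  row 17 [10001]: clauses=FTTTF -> 0
  row 18 [10010]: clauses=TTFTF -> 0
  row 19 [10011]: clauses=TTFTF -> 0
  row 20 [10100]: clauses=FTTTT -> 0
  row 21 [10101]: clauses=FTTTT -> 0
  row 22 [10110]: clauses=TTFTT -> 0
  row 23 [10111]: clauses=TTFTT -> 0
  row 24 [11000]: clauses=FTTTF -> 0
  row 25 [11001]: clauses=FTTTF -> 0
  row 26 [11010]: clauses=TTFTF -> 0
  row 27 [11011]: clauses=TTFTF -> 0
  row 28 [11100]: clauses=FTTTT -> 0
  row 29 [11101]: clauses=FTTTT -> 0
  row 30 [11110]: clauses=TTFTT -> 0
  row 31 [11111]: clauses=TTFTT -> 0
Full result column, 8 rows per line (x1,x2 fixed per line; x3,x4,x5 runs 000..111 left to right):
  rows 0-7 [x1,x2=00]: 00000000  (ones: 0)
  rows 8-15 [x1,x2=01]: 00000000  (ones: 0)
  rows 16-23 [x1,x2=10]: 00000000  (ones: 0)
  rows 24-31 [x1,x2=11]: 00000000  (ones: 0)
Satisfying assignments = 0+0+0+0 = 0

0
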